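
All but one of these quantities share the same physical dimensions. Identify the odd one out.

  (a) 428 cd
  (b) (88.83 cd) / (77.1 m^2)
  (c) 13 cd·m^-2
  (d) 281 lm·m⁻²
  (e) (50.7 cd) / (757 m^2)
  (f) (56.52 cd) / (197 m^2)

(a)

Work out the base dimensions of each:
  (a) cd
  (b) [cd] / [m²] = m⁻²·cd
  (c) cd·m⁻² = m⁻²·cd
  (d) lm·m⁻² = cd·m⁻² = m⁻²·cd
  (e) [cd] / [m²] = m⁻²·cd
  (f) [cd] / [m²] = m⁻²·cd
All reduce to m⁻²·cd except (a), which is cd.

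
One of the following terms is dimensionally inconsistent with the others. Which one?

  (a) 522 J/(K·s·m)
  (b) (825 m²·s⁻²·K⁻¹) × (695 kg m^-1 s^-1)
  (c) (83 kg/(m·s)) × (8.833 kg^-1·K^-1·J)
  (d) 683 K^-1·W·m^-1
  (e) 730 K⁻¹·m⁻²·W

(e)

In SI base units:
  (a) J·s⁻¹·m⁻¹·K⁻¹ = N·m·s⁻¹·m⁻¹·K⁻¹ = kg·m·s⁻³·K⁻¹
  (b) [m²·s⁻²·K⁻¹] · [kg·m⁻¹·s⁻¹] = kg·m·s⁻³·K⁻¹
  (c) [kg·m⁻¹·s⁻¹] · [m²·s⁻²·K⁻¹] = kg·m·s⁻³·K⁻¹
  (d) W·m⁻¹·K⁻¹ = J·s⁻¹·m⁻¹·K⁻¹ = kg·m·s⁻³·K⁻¹
  (e) W·m⁻²·K⁻¹ = J·s⁻¹·m⁻²·K⁻¹ = kg·s⁻³·K⁻¹
All reduce to kg·m·s⁻³·K⁻¹ except (e), which is kg·s⁻³·K⁻¹.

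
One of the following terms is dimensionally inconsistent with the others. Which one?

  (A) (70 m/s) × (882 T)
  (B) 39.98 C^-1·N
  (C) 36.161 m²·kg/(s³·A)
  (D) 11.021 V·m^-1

(C)

Expand each in SI base units:
  (A) [m·s⁻¹] · [kg·s⁻²·A⁻¹] = kg·m·s⁻³·A⁻¹
  (B) N·C⁻¹ = kg·m·s⁻²·(s·A)⁻¹ = kg·m·s⁻³·A⁻¹
  (C) kg·m²·s⁻³·A⁻¹
  (D) V·m⁻¹ = J·C⁻¹·m⁻¹ = kg·m·s⁻³·A⁻¹
All reduce to kg·m·s⁻³·A⁻¹ except (C), which is kg·m²·s⁻³·A⁻¹.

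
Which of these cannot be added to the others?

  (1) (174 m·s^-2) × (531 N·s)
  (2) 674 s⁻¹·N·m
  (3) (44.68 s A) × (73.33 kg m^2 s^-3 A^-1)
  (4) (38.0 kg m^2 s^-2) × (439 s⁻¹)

(3)

Expand each in SI base units:
  (1) [m·s⁻²] · [kg·m·s⁻¹] = kg·m²·s⁻³
  (2) N·m·s⁻¹ = kg·m·s⁻²·m·s⁻¹ = kg·m²·s⁻³
  (3) [s·A] · [kg·m²·s⁻³·A⁻¹] = kg·m²·s⁻²
  (4) [kg·m²·s⁻²] · [s⁻¹] = kg·m²·s⁻³
All reduce to kg·m²·s⁻³ except (3), which is kg·m²·s⁻².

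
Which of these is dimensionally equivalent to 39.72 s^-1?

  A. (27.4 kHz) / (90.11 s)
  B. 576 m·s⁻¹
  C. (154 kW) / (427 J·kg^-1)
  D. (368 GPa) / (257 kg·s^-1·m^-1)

D.

Reference: s⁻¹.
Each option:
  A. [s⁻¹] / [s] = s⁻²
  B. m·s⁻¹
  C. [kg·m²·s⁻³] / [m²·s⁻²] = kg·s⁻¹
  D. [kg·m⁻¹·s⁻²] / [kg·m⁻¹·s⁻¹] = s⁻¹  ← same
Only D. matches s⁻¹.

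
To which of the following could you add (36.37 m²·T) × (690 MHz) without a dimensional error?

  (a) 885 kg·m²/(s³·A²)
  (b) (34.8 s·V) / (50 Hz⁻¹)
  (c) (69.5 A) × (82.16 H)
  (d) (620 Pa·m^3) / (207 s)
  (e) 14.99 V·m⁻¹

Reference: [kg·m²·s⁻²·A⁻¹] · [s⁻¹] = kg·m²·s⁻³·A⁻¹.
Each option:
  (a) kg·m²·s⁻³·A⁻²
  (b) [kg·m²·s⁻²·A⁻¹] / [s] = kg·m²·s⁻³·A⁻¹  ← same
  (c) [A] · [kg·m²·s⁻²·A⁻²] = kg·m²·s⁻²·A⁻¹
  (d) [kg·m²·s⁻²] / [s] = kg·m²·s⁻³
  (e) V·m⁻¹ = J·C⁻¹·m⁻¹ = kg·m·s⁻³·A⁻¹
Only (b) matches kg·m²·s⁻³·A⁻¹.

(b)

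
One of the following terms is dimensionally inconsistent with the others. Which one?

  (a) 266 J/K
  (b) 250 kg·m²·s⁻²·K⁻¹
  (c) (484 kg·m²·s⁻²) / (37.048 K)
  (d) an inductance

(d)

Work out the base dimensions of each:
  (a) J·K⁻¹ = N·m·K⁻¹ = kg·m²·s⁻²·K⁻¹
  (b) kg·m²·s⁻²·K⁻¹
  (c) [kg·m²·s⁻²] / [K] = kg·m²·s⁻²·K⁻¹
  (d) [inductance] = kg·m²·s⁻²·A⁻²
All reduce to kg·m²·s⁻²·K⁻¹ except (d), which is kg·m²·s⁻²·A⁻².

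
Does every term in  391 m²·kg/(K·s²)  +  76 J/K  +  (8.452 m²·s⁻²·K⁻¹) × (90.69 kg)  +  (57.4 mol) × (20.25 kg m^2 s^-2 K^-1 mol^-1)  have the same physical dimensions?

Yes

Expand each in SI base units:
  391 m²·kg/(K·s²):  kg·m²·s⁻²·K⁻¹
  76 J/K:  J·K⁻¹ = N·m·K⁻¹ = kg·m²·s⁻²·K⁻¹
  (8.452 m²·s⁻²·K⁻¹) × (90.69 kg):  [m²·s⁻²·K⁻¹] · [kg] = kg·m²·s⁻²·K⁻¹
  (57.4 mol) × (20.25 kg m^2 s^-2 K^-1 mol^-1):  [mol] · [kg·m²·s⁻²·K⁻¹·mol⁻¹] = kg·m²·s⁻²·K⁻¹
Every term reduces to kg·m²·s⁻²·K⁻¹.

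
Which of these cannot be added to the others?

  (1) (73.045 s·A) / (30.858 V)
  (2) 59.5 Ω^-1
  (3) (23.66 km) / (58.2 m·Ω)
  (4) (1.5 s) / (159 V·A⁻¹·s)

(1)

In SI base units:
  (1) [s·A] / [kg·m²·s⁻³·A⁻¹] = kg⁻¹·m⁻²·s⁴·A²
  (2) Ω⁻¹ = (V·A⁻¹)⁻¹ = kg⁻¹·m⁻²·s³·A²
  (3) [m] / [kg·m³·s⁻³·A⁻²] = kg⁻¹·m⁻²·s³·A²
  (4) [s] / [kg·m²·s⁻²·A⁻²] = kg⁻¹·m⁻²·s³·A²
All reduce to kg⁻¹·m⁻²·s³·A² except (1), which is kg⁻¹·m⁻²·s⁴·A².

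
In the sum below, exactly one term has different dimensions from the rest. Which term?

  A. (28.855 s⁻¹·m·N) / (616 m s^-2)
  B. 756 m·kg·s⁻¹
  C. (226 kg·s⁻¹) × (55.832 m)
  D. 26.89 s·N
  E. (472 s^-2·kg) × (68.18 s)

Reduce each to base SI dimensions:
  A. [kg·m²·s⁻³] / [m·s⁻²] = kg·m·s⁻¹
  B. kg·m·s⁻¹
  C. [kg·s⁻¹] · [m] = kg·m·s⁻¹
  D. N·s = kg·m·s⁻²·s = kg·m·s⁻¹
  E. [kg·s⁻²] · [s] = kg·s⁻¹
All reduce to kg·m·s⁻¹ except E., which is kg·s⁻¹.

E.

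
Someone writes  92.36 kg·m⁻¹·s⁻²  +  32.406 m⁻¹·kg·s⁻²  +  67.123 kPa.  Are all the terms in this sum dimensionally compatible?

Yes

In SI base units:
  92.36 kg·m⁻¹·s⁻²:  kg·m⁻¹·s⁻²
  32.406 m⁻¹·kg·s⁻²:  kg·m⁻¹·s⁻²
  67.123 kPa:  Pa = N·m⁻² = kg·m⁻¹·s⁻²
Every term reduces to kg·m⁻¹·s⁻².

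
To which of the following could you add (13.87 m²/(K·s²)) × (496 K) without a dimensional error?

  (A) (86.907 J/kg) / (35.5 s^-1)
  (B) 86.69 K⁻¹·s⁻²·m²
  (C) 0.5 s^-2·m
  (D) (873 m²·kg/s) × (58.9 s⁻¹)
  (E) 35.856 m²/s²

(E)

Reference: [m²·s⁻²·K⁻¹] · [K] = m²·s⁻².
Each option:
  (A) [m²·s⁻²] / [s⁻¹] = m²·s⁻¹
  (B) m²·s⁻²·K⁻¹
  (C) m·s⁻²
  (D) [kg·m²·s⁻¹] · [s⁻¹] = kg·m²·s⁻²
  (E) m²·s⁻²  ← same
Only (E) matches m²·s⁻².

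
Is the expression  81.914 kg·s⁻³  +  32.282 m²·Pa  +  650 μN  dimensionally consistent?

In SI base units:
  81.914 kg·s⁻³:  kg·s⁻³
  32.282 m²·Pa:  Pa·m² = N·m⁻²·m² = kg·m·s⁻²
  650 μN:  N = kg·m·s⁻²
The terms do not share a single dimension (kg·m·s⁻² vs kg·s⁻³).

No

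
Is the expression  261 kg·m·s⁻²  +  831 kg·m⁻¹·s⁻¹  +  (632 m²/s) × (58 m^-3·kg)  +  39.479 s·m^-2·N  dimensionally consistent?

No

Expand each in SI base units:
  261 kg·m·s⁻²:  kg·m·s⁻²
  831 kg·m⁻¹·s⁻¹:  kg·m⁻¹·s⁻¹
  (632 m²/s) × (58 m^-3·kg):  [m²·s⁻¹] · [kg·m⁻³] = kg·m⁻¹·s⁻¹
  39.479 s·m^-2·N:  N·s·m⁻² = kg·m·s⁻²·s·m⁻² = kg·m⁻¹·s⁻¹
The terms do not share a single dimension (kg·m·s⁻² vs kg·m⁻¹·s⁻¹).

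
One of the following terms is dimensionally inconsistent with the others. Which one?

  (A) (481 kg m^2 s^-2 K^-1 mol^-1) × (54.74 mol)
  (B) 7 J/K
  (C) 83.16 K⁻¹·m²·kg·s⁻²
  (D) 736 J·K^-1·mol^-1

(D)

Reduce each to base SI dimensions:
  (A) [kg·m²·s⁻²·K⁻¹·mol⁻¹] · [mol] = kg·m²·s⁻²·K⁻¹
  (B) J·K⁻¹ = N·m·K⁻¹ = kg·m²·s⁻²·K⁻¹
  (C) kg·m²·s⁻²·K⁻¹
  (D) J·mol⁻¹·K⁻¹ = N·m·mol⁻¹·K⁻¹ = kg·m²·s⁻²·K⁻¹·mol⁻¹
All reduce to kg·m²·s⁻²·K⁻¹ except (D), which is kg·m²·s⁻²·K⁻¹·mol⁻¹.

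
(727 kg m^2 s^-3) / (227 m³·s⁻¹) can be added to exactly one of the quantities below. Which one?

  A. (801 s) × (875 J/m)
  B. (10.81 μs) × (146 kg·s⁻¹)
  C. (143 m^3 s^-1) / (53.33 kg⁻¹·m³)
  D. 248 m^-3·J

D.

Reference: [kg·m²·s⁻³] / [m³·s⁻¹] = kg·m⁻¹·s⁻².
Each option:
  A. [s] · [kg·m·s⁻²] = kg·m·s⁻¹
  B. [s] · [kg·s⁻¹] = kg
  C. [m³·s⁻¹] / [kg⁻¹·m³] = kg·s⁻¹
  D. J·m⁻³ = N·m·m⁻³ = kg·m⁻¹·s⁻²  ← same
Only D. matches kg·m⁻¹·s⁻².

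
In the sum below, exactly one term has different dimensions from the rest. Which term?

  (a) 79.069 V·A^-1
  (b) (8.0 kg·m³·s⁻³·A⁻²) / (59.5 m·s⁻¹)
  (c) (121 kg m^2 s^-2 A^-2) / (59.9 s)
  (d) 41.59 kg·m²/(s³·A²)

(b)

Dimensions:
  (a) V·A⁻¹ = J·C⁻¹·A⁻¹ = kg·m²·s⁻³·A⁻²
  (b) [kg·m³·s⁻³·A⁻²] / [m·s⁻¹] = kg·m²·s⁻²·A⁻²
  (c) [kg·m²·s⁻²·A⁻²] / [s] = kg·m²·s⁻³·A⁻²
  (d) kg·m²·s⁻³·A⁻²
All reduce to kg·m²·s⁻³·A⁻² except (b), which is kg·m²·s⁻²·A⁻².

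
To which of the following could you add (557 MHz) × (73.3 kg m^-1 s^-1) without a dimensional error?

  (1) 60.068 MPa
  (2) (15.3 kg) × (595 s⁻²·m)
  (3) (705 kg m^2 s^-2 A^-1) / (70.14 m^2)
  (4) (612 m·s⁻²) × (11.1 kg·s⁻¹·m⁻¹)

(1)

Reference: [s⁻¹] · [kg·m⁻¹·s⁻¹] = kg·m⁻¹·s⁻².
Each option:
  (1) Pa = N·m⁻² = kg·m⁻¹·s⁻²  ← same
  (2) [kg] · [m·s⁻²] = kg·m·s⁻²
  (3) [kg·m²·s⁻²·A⁻¹] / [m²] = kg·s⁻²·A⁻¹
  (4) [m·s⁻²] · [kg·m⁻¹·s⁻¹] = kg·s⁻³
Only (1) matches kg·m⁻¹·s⁻².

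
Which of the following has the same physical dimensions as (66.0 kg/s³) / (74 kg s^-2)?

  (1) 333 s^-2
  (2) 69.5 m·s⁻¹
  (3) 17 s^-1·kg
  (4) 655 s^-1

Reference: [kg·s⁻³] / [kg·s⁻²] = s⁻¹.
Each option:
  (1) s⁻²
  (2) m·s⁻¹
  (3) kg·s⁻¹
  (4) s⁻¹  ← same
Only (4) matches s⁻¹.

(4)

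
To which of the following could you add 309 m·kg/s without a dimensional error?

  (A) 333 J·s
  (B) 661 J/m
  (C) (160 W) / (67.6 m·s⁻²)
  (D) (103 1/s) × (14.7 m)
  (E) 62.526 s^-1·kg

Reference: kg·m·s⁻¹.
Each option:
  (A) J·s = N·m·s = kg·m²·s⁻¹
  (B) J·m⁻¹ = N·m·m⁻¹ = kg·m·s⁻²
  (C) [kg·m²·s⁻³] / [m·s⁻²] = kg·m·s⁻¹  ← same
  (D) [s⁻¹] · [m] = m·s⁻¹
  (E) kg·s⁻¹
Only (C) matches kg·m·s⁻¹.

(C)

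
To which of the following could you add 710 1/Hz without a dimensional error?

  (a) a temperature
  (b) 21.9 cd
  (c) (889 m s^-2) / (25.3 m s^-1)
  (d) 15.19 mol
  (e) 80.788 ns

(e)

Reference: Hz⁻¹ = (s⁻¹)⁻¹ = s.
Each option:
  (a) [temperature] = K
  (b) cd
  (c) [m·s⁻²] / [m·s⁻¹] = s⁻¹
  (d) mol
  (e) s  ← same
Only (e) matches s.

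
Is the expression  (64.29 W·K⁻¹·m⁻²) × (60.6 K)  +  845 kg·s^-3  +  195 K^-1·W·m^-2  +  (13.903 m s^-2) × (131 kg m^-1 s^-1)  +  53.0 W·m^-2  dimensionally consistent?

No

Expand each in SI base units:
  (64.29 W·K⁻¹·m⁻²) × (60.6 K):  [kg·s⁻³·K⁻¹] · [K] = kg·s⁻³
  845 kg·s^-3:  kg·s⁻³
  195 K^-1·W·m^-2:  W·m⁻²·K⁻¹ = J·s⁻¹·m⁻²·K⁻¹ = kg·s⁻³·K⁻¹
  (13.903 m s^-2) × (131 kg m^-1 s^-1):  [m·s⁻²] · [kg·m⁻¹·s⁻¹] = kg·s⁻³
  53.0 W·m^-2:  W·m⁻² = J·s⁻¹·m⁻² = kg·s⁻³
The terms do not share a single dimension (kg·s⁻³ vs kg·s⁻³·K⁻¹).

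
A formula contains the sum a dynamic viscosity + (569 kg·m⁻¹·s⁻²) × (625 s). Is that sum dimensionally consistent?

In SI base units:
  a dynamic viscosity:  [dynamic viscosity] = kg·m⁻¹·s⁻¹
  (569 kg·m⁻¹·s⁻²) × (625 s):  [kg·m⁻¹·s⁻²] · [s] = kg·m⁻¹·s⁻¹
Both are kg·m⁻¹·s⁻¹, so they have the same dimensions and can be added.

Yes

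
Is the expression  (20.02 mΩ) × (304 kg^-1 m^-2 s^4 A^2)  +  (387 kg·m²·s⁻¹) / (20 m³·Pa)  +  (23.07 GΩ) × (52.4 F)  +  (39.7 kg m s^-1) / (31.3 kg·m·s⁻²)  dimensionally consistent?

Yes

Work out the base dimensions of each:
  (20.02 mΩ) × (304 kg^-1 m^-2 s^4 A^2):  [kg·m²·s⁻³·A⁻²] · [kg⁻¹·m⁻²·s⁴·A²] = s
  (387 kg·m²·s⁻¹) / (20 m³·Pa):  [kg·m²·s⁻¹] / [kg·m²·s⁻²] = s
  (23.07 GΩ) × (52.4 F):  [kg·m²·s⁻³·A⁻²] · [kg⁻¹·m⁻²·s⁴·A²] = s
  (39.7 kg m s^-1) / (31.3 kg·m·s⁻²):  [kg·m·s⁻¹] / [kg·m·s⁻²] = s
Every term reduces to s.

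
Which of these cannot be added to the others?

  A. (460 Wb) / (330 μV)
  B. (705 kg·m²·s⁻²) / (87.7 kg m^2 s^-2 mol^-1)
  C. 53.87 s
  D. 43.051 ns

Expand each in SI base units:
  A. [kg·m²·s⁻²·A⁻¹] / [kg·m²·s⁻³·A⁻¹] = s
  B. [kg·m²·s⁻²] / [kg·m²·s⁻²·mol⁻¹] = mol
  C. s
  D. s
All reduce to s except B., which is mol.

B.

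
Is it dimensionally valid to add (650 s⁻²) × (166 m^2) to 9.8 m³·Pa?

Dimensions:
  (650 s⁻²) × (166 m^2):  [s⁻²] · [m²] = m²·s⁻²
  9.8 m³·Pa:  Pa·m³ = N·m⁻²·m³ = kg·m²·s⁻²
m²·s⁻² ≠ kg·m²·s⁻², so they cannot be added.

No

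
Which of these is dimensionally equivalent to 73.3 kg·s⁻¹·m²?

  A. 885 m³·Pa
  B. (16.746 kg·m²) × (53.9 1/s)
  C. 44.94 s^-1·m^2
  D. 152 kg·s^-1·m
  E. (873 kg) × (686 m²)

B.

Reference: kg·m²·s⁻¹.
Each option:
  A. Pa·m³ = N·m⁻²·m³ = kg·m²·s⁻²
  B. [kg·m²] · [s⁻¹] = kg·m²·s⁻¹  ← same
  C. m²·s⁻¹
  D. kg·m·s⁻¹
  E. [kg] · [m²] = kg·m²
Only B. matches kg·m²·s⁻¹.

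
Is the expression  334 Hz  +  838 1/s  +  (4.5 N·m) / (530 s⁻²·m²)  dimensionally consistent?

Dimensions:
  334 Hz:  Hz = s⁻¹
  838 1/s:  s⁻¹
  (4.5 N·m) / (530 s⁻²·m²):  [kg·m²·s⁻²] / [m²·s⁻²] = kg
The terms do not share a single dimension (kg vs s⁻¹).

No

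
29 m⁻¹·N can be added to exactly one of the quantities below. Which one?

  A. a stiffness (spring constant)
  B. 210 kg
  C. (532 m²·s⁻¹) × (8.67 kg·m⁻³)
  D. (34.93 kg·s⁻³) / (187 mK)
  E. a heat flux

Reference: N·m⁻¹ = kg·m·s⁻²·m⁻¹ = kg·s⁻².
Each option:
  A. [stiffness (spring constant)] = kg·s⁻²  ← same
  B. kg
  C. [m²·s⁻¹] · [kg·m⁻³] = kg·m⁻¹·s⁻¹
  D. [kg·s⁻³] / [K] = kg·s⁻³·K⁻¹
  E. [heat flux] = kg·s⁻³
Only A. matches kg·s⁻².

A.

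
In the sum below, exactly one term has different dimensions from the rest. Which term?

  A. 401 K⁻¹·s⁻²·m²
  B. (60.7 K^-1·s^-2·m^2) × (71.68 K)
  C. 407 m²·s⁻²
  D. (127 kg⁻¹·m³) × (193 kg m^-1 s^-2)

A.

Reduce each to base SI dimensions:
  A. m²·s⁻²·K⁻¹
  B. [m²·s⁻²·K⁻¹] · [K] = m²·s⁻²
  C. m²·s⁻²
  D. [kg⁻¹·m³] · [kg·m⁻¹·s⁻²] = m²·s⁻²
All reduce to m²·s⁻² except A., which is m²·s⁻²·K⁻¹.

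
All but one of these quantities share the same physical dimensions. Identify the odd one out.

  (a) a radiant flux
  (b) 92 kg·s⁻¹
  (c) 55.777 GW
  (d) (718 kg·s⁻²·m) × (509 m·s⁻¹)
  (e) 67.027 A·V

(b)

In SI base units:
  (a) [radiant flux] = kg·m²·s⁻³
  (b) kg·s⁻¹
  (c) W = J·s⁻¹ = kg·m²·s⁻³
  (d) [kg·m·s⁻²] · [m·s⁻¹] = kg·m²·s⁻³
  (e) V·A = J·C⁻¹·A = kg·m²·s⁻³
All reduce to kg·m²·s⁻³ except (b), which is kg·s⁻¹.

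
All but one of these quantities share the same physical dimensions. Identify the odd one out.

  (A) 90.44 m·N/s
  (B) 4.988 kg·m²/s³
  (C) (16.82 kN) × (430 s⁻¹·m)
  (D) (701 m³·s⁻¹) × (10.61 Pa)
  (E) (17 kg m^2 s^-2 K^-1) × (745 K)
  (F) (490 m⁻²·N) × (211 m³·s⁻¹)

(E)

In SI base units:
  (A) N·m·s⁻¹ = kg·m·s⁻²·m·s⁻¹ = kg·m²·s⁻³
  (B) kg·m²·s⁻³
  (C) [kg·m·s⁻²] · [m·s⁻¹] = kg·m²·s⁻³
  (D) [m³·s⁻¹] · [kg·m⁻¹·s⁻²] = kg·m²·s⁻³
  (E) [kg·m²·s⁻²·K⁻¹] · [K] = kg·m²·s⁻²
  (F) [kg·m⁻¹·s⁻²] · [m³·s⁻¹] = kg·m²·s⁻³
All reduce to kg·m²·s⁻³ except (E), which is kg·m²·s⁻².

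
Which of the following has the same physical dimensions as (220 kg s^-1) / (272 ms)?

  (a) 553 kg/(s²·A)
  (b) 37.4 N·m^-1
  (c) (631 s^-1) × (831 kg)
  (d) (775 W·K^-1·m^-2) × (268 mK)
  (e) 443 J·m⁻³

Reference: [kg·s⁻¹] / [s] = kg·s⁻².
Each option:
  (a) kg·s⁻²·A⁻¹
  (b) N·m⁻¹ = kg·m·s⁻²·m⁻¹ = kg·s⁻²  ← same
  (c) [s⁻¹] · [kg] = kg·s⁻¹
  (d) [kg·s⁻³·K⁻¹] · [K] = kg·s⁻³
  (e) J·m⁻³ = N·m·m⁻³ = kg·m⁻¹·s⁻²
Only (b) matches kg·s⁻².

(b)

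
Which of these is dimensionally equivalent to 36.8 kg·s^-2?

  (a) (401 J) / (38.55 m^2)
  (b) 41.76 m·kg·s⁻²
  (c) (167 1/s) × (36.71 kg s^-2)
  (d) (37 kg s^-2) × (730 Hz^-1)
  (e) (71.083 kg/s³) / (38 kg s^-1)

(a)

Reference: kg·s⁻².
Each option:
  (a) [kg·m²·s⁻²] / [m²] = kg·s⁻²  ← same
  (b) kg·m·s⁻²
  (c) [s⁻¹] · [kg·s⁻²] = kg·s⁻³
  (d) [kg·s⁻²] · [s] = kg·s⁻¹
  (e) [kg·s⁻³] / [kg·s⁻¹] = s⁻²
Only (a) matches kg·s⁻².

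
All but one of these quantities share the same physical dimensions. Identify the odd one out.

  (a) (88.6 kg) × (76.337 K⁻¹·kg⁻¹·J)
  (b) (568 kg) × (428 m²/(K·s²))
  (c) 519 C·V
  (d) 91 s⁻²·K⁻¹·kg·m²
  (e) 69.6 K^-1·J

(c)

Reduce each to base SI dimensions:
  (a) [kg] · [m²·s⁻²·K⁻¹] = kg·m²·s⁻²·K⁻¹
  (b) [kg] · [m²·s⁻²·K⁻¹] = kg·m²·s⁻²·K⁻¹
  (c) C·V = s·A·J·C⁻¹ = kg·m²·s⁻²
  (d) kg·m²·s⁻²·K⁻¹
  (e) J·K⁻¹ = N·m·K⁻¹ = kg·m²·s⁻²·K⁻¹
All reduce to kg·m²·s⁻²·K⁻¹ except (c), which is kg·m²·s⁻².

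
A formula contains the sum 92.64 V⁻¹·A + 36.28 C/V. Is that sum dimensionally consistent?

Reduce each to base SI dimensions:
  92.64 V⁻¹·A:  A·V⁻¹ = A·(J·C⁻¹)⁻¹ = kg⁻¹·m⁻²·s³·A²
  36.28 C/V:  C·V⁻¹ = s·A·(J·C⁻¹)⁻¹ = kg⁻¹·m⁻²·s⁴·A²
kg⁻¹·m⁻²·s³·A² ≠ kg⁻¹·m⁻²·s⁴·A², so they cannot be added.

No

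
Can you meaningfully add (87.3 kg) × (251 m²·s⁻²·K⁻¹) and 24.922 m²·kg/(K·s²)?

Yes

Expand each in SI base units:
  (87.3 kg) × (251 m²·s⁻²·K⁻¹):  [kg] · [m²·s⁻²·K⁻¹] = kg·m²·s⁻²·K⁻¹
  24.922 m²·kg/(K·s²):  kg·m²·s⁻²·K⁻¹
Both are kg·m²·s⁻²·K⁻¹, so they have the same dimensions and can be added.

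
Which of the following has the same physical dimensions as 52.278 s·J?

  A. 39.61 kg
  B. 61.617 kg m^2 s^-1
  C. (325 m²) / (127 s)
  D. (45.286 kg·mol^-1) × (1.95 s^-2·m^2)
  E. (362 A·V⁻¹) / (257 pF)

B.

Reference: J·s = N·m·s = kg·m²·s⁻¹.
Each option:
  A. kg
  B. kg·m²·s⁻¹  ← same
  C. [m²] / [s] = m²·s⁻¹
  D. [kg·mol⁻¹] · [m²·s⁻²] = kg·m²·s⁻²·mol⁻¹
  E. [kg⁻¹·m⁻²·s³·A²] / [kg⁻¹·m⁻²·s⁴·A²] = s⁻¹
Only B. matches kg·m²·s⁻¹.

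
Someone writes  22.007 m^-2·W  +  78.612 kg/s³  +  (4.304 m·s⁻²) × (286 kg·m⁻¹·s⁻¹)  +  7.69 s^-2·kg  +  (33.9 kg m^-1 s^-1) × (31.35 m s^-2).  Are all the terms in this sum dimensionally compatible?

No

Expand each in SI base units:
  22.007 m^-2·W:  W·m⁻² = J·s⁻¹·m⁻² = kg·s⁻³
  78.612 kg/s³:  kg·s⁻³
  (4.304 m·s⁻²) × (286 kg·m⁻¹·s⁻¹):  [m·s⁻²] · [kg·m⁻¹·s⁻¹] = kg·s⁻³
  7.69 s^-2·kg:  kg·s⁻²
  (33.9 kg m^-1 s^-1) × (31.35 m s^-2):  [kg·m⁻¹·s⁻¹] · [m·s⁻²] = kg·s⁻³
The terms do not share a single dimension (kg·s⁻² vs kg·s⁻³).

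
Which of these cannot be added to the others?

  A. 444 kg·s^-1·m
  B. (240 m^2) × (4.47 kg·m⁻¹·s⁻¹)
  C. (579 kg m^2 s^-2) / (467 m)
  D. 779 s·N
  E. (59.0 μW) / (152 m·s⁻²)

C.

In SI base units:
  A. kg·m·s⁻¹
  B. [m²] · [kg·m⁻¹·s⁻¹] = kg·m·s⁻¹
  C. [kg·m²·s⁻²] / [m] = kg·m·s⁻²
  D. N·s = kg·m·s⁻²·s = kg·m·s⁻¹
  E. [kg·m²·s⁻³] / [m·s⁻²] = kg·m·s⁻¹
All reduce to kg·m·s⁻¹ except C., which is kg·m·s⁻².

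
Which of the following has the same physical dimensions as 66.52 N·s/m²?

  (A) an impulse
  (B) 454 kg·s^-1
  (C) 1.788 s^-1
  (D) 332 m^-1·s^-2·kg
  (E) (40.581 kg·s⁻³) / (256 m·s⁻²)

(E)

Reference: N·s·m⁻² = kg·m·s⁻²·s·m⁻² = kg·m⁻¹·s⁻¹.
Each option:
  (A) [impulse] = kg·m·s⁻¹
  (B) kg·s⁻¹
  (C) s⁻¹
  (D) kg·m⁻¹·s⁻²
  (E) [kg·s⁻³] / [m·s⁻²] = kg·m⁻¹·s⁻¹  ← same
Only (E) matches kg·m⁻¹·s⁻¹.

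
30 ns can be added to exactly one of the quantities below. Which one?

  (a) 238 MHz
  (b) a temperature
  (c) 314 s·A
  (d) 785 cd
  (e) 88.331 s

(e)

Reference: s.
Each option:
  (a) Hz = s⁻¹
  (b) [temperature] = K
  (c) A·s = s·A
  (d) cd
  (e) s  ← same
Only (e) matches s.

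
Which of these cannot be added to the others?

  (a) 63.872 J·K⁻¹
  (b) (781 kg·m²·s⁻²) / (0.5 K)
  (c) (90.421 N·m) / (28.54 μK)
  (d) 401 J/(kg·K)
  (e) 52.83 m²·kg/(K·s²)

(d)

Dimensions:
  (a) J·K⁻¹ = N·m·K⁻¹ = kg·m²·s⁻²·K⁻¹
  (b) [kg·m²·s⁻²] / [K] = kg·m²·s⁻²·K⁻¹
  (c) [kg·m²·s⁻²] / [K] = kg·m²·s⁻²·K⁻¹
  (d) J·kg⁻¹·K⁻¹ = N·m·kg⁻¹·K⁻¹ = m²·s⁻²·K⁻¹
  (e) kg·m²·s⁻²·K⁻¹
All reduce to kg·m²·s⁻²·K⁻¹ except (d), which is m²·s⁻²·K⁻¹.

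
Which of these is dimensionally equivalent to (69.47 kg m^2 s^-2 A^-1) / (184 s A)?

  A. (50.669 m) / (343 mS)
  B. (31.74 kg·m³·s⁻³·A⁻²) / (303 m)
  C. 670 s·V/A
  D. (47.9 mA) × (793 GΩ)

B.

Reference: [kg·m²·s⁻²·A⁻¹] / [s·A] = kg·m²·s⁻³·A⁻².
Each option:
  A. [m] / [kg⁻¹·m⁻²·s³·A²] = kg·m³·s⁻³·A⁻²
  B. [kg·m³·s⁻³·A⁻²] / [m] = kg·m²·s⁻³·A⁻²  ← same
  C. V·s·A⁻¹ = J·C⁻¹·s·A⁻¹ = kg·m²·s⁻²·A⁻²
  D. [A] · [kg·m²·s⁻³·A⁻²] = kg·m²·s⁻³·A⁻¹
Only B. matches kg·m²·s⁻³·A⁻².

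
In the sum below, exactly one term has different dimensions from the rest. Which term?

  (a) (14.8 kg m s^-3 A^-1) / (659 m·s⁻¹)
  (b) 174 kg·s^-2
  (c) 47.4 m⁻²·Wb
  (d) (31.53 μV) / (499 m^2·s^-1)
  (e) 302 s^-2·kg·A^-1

Work out the base dimensions of each:
  (a) [kg·m·s⁻³·A⁻¹] / [m·s⁻¹] = kg·s⁻²·A⁻¹
  (b) kg·s⁻²
  (c) Wb·m⁻² = V·s·m⁻² = kg·s⁻²·A⁻¹
  (d) [kg·m²·s⁻³·A⁻¹] / [m²·s⁻¹] = kg·s⁻²·A⁻¹
  (e) kg·s⁻²·A⁻¹
All reduce to kg·s⁻²·A⁻¹ except (b), which is kg·s⁻².

(b)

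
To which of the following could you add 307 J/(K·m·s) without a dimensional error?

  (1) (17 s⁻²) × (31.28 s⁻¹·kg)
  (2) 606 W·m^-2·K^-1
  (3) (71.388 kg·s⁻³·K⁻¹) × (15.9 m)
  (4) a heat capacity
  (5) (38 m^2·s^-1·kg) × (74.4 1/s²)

(3)

Reference: J·s⁻¹·m⁻¹·K⁻¹ = N·m·s⁻¹·m⁻¹·K⁻¹ = kg·m·s⁻³·K⁻¹.
Each option:
  (1) [s⁻²] · [kg·s⁻¹] = kg·s⁻³
  (2) W·m⁻²·K⁻¹ = J·s⁻¹·m⁻²·K⁻¹ = kg·s⁻³·K⁻¹
  (3) [kg·s⁻³·K⁻¹] · [m] = kg·m·s⁻³·K⁻¹  ← same
  (4) [heat capacity] = kg·m²·s⁻²·K⁻¹
  (5) [kg·m²·s⁻¹] · [s⁻²] = kg·m²·s⁻³
Only (3) matches kg·m·s⁻³·K⁻¹.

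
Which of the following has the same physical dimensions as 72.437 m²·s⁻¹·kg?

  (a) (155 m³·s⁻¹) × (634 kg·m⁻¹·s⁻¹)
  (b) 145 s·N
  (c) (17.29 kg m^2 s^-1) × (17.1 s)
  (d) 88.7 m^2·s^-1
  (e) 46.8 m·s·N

Reference: kg·m²·s⁻¹.
Each option:
  (a) [m³·s⁻¹] · [kg·m⁻¹·s⁻¹] = kg·m²·s⁻²
  (b) N·s = kg·m·s⁻²·s = kg·m·s⁻¹
  (c) [kg·m²·s⁻¹] · [s] = kg·m²
  (d) m²·s⁻¹
  (e) N·m·s = kg·m·s⁻²·m·s = kg·m²·s⁻¹  ← same
Only (e) matches kg·m²·s⁻¹.

(e)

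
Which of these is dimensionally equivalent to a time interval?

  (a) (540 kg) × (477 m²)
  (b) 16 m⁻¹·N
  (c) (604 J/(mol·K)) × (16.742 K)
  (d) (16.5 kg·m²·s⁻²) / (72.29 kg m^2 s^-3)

(d)

Reference: [time interval] = s.
Each option:
  (a) [kg] · [m²] = kg·m²
  (b) N·m⁻¹ = kg·m·s⁻²·m⁻¹ = kg·s⁻²
  (c) [kg·m²·s⁻²·K⁻¹·mol⁻¹] · [K] = kg·m²·s⁻²·mol⁻¹
  (d) [kg·m²·s⁻²] / [kg·m²·s⁻³] = s  ← same
Only (d) matches s.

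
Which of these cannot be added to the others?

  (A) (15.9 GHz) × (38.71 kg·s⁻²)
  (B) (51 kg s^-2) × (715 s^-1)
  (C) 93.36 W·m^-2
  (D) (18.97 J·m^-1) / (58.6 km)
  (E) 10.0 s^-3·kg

(D)

In SI base units:
  (A) [s⁻¹] · [kg·s⁻²] = kg·s⁻³
  (B) [kg·s⁻²] · [s⁻¹] = kg·s⁻³
  (C) W·m⁻² = J·s⁻¹·m⁻² = kg·s⁻³
  (D) [kg·m·s⁻²] / [m] = kg·s⁻²
  (E) kg·s⁻³
All reduce to kg·s⁻³ except (D), which is kg·s⁻².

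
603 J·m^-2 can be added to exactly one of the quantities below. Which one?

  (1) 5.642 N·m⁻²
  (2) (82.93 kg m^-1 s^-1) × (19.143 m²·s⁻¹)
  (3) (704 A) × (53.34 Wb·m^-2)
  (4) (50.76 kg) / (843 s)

Reference: J·m⁻² = N·m·m⁻² = kg·s⁻².
Each option:
  (1) N·m⁻² = kg·m·s⁻²·m⁻² = kg·m⁻¹·s⁻²
  (2) [kg·m⁻¹·s⁻¹] · [m²·s⁻¹] = kg·m·s⁻²
  (3) [A] · [kg·s⁻²·A⁻¹] = kg·s⁻²  ← same
  (4) [kg] / [s] = kg·s⁻¹
Only (3) matches kg·s⁻².

(3)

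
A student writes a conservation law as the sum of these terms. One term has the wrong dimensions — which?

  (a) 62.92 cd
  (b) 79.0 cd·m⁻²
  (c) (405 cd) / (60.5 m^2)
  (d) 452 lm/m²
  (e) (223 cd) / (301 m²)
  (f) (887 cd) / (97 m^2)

(a)

Expand each in SI base units:
  (a) cd
  (b) cd·m⁻² = m⁻²·cd
  (c) [cd] / [m²] = m⁻²·cd
  (d) lm·m⁻² = cd·m⁻² = m⁻²·cd
  (e) [cd] / [m²] = m⁻²·cd
  (f) [cd] / [m²] = m⁻²·cd
All reduce to m⁻²·cd except (a), which is cd.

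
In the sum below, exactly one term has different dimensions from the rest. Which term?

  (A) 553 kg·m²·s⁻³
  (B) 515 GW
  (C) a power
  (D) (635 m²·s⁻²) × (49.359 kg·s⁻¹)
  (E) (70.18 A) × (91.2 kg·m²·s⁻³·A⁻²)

(E)

Expand each in SI base units:
  (A) kg·m²·s⁻³
  (B) W = J·s⁻¹ = kg·m²·s⁻³
  (C) [power] = kg·m²·s⁻³
  (D) [m²·s⁻²] · [kg·s⁻¹] = kg·m²·s⁻³
  (E) [A] · [kg·m²·s⁻³·A⁻²] = kg·m²·s⁻³·A⁻¹
All reduce to kg·m²·s⁻³ except (E), which is kg·m²·s⁻³·A⁻¹.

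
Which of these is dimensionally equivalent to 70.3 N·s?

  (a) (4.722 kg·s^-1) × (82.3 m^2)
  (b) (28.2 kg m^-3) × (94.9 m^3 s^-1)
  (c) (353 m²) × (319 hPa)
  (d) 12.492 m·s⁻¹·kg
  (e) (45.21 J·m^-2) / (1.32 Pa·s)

(d)

Reference: N·s = kg·m·s⁻²·s = kg·m·s⁻¹.
Each option:
  (a) [kg·s⁻¹] · [m²] = kg·m²·s⁻¹
  (b) [kg·m⁻³] · [m³·s⁻¹] = kg·s⁻¹
  (c) [m²] · [kg·m⁻¹·s⁻²] = kg·m·s⁻²
  (d) kg·m·s⁻¹  ← same
  (e) [kg·s⁻²] / [kg·m⁻¹·s⁻¹] = m·s⁻¹
Only (d) matches kg·m·s⁻¹.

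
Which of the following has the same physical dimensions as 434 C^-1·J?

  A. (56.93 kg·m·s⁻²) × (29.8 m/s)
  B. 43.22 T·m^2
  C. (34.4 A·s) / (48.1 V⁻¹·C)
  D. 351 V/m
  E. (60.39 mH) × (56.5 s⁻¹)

Reference: J·C⁻¹ = N·m·(s·A)⁻¹ = kg·m²·s⁻³·A⁻¹.
Each option:
  A. [kg·m·s⁻²] · [m·s⁻¹] = kg·m²·s⁻³
  B. T·m² = Wb·m⁻²·m² = kg·m²·s⁻²·A⁻¹
  C. [s·A] / [kg⁻¹·m⁻²·s⁴·A²] = kg·m²·s⁻³·A⁻¹  ← same
  D. V·m⁻¹ = J·C⁻¹·m⁻¹ = kg·m·s⁻³·A⁻¹
  E. [kg·m²·s⁻²·A⁻²] · [s⁻¹] = kg·m²·s⁻³·A⁻²
Only C. matches kg·m²·s⁻³·A⁻¹.

C.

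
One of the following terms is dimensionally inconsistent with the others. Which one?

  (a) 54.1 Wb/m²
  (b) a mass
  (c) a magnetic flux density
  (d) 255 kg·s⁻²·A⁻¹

(b)

Work out the base dimensions of each:
  (a) Wb·m⁻² = V·s·m⁻² = kg·s⁻²·A⁻¹
  (b) [mass] = kg
  (c) [magnetic flux density] = kg·s⁻²·A⁻¹
  (d) kg·s⁻²·A⁻¹
All reduce to kg·s⁻²·A⁻¹ except (b), which is kg.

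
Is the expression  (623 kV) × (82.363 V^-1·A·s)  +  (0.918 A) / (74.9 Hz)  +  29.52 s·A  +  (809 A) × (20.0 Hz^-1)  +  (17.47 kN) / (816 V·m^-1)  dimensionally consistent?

Yes

In SI base units:
  (623 kV) × (82.363 V^-1·A·s):  [kg·m²·s⁻³·A⁻¹] · [kg⁻¹·m⁻²·s⁴·A²] = s·A
  (0.918 A) / (74.9 Hz):  [A] / [s⁻¹] = s·A
  29.52 s·A:  A·s = s·A
  (809 A) × (20.0 Hz^-1):  [A] · [s] = s·A
  (17.47 kN) / (816 V·m^-1):  [kg·m·s⁻²] / [kg·m·s⁻³·A⁻¹] = s·A
Every term reduces to s·A.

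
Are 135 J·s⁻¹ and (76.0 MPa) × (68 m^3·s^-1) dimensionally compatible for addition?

Yes

Reduce each to base SI dimensions:
  135 J·s⁻¹:  J·s⁻¹ = N·m·s⁻¹ = kg·m²·s⁻³
  (76.0 MPa) × (68 m^3·s^-1):  [kg·m⁻¹·s⁻²] · [m³·s⁻¹] = kg·m²·s⁻³
Both are kg·m²·s⁻³, so they have the same dimensions and can be added.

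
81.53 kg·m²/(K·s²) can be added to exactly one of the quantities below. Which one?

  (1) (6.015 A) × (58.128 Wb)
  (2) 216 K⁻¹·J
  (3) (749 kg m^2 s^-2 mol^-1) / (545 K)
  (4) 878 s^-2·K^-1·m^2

(2)

Reference: kg·m²·s⁻²·K⁻¹.
Each option:
  (1) [A] · [kg·m²·s⁻²·A⁻¹] = kg·m²·s⁻²
  (2) J·K⁻¹ = N·m·K⁻¹ = kg·m²·s⁻²·K⁻¹  ← same
  (3) [kg·m²·s⁻²·mol⁻¹] / [K] = kg·m²·s⁻²·K⁻¹·mol⁻¹
  (4) m²·s⁻²·K⁻¹
Only (2) matches kg·m²·s⁻²·K⁻¹.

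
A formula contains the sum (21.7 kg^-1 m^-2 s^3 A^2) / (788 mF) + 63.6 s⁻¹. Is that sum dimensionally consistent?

Dimensions:
  (21.7 kg^-1 m^-2 s^3 A^2) / (788 mF):  [kg⁻¹·m⁻²·s³·A²] / [kg⁻¹·m⁻²·s⁴·A²] = s⁻¹
  63.6 s⁻¹:  s⁻¹
Both are s⁻¹, so they have the same dimensions and can be added.

Yes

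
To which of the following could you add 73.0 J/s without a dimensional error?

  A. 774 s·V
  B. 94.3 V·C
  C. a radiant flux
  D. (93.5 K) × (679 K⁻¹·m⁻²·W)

Reference: J·s⁻¹ = N·m·s⁻¹ = kg·m²·s⁻³.
Each option:
  A. V·s = J·C⁻¹·s = kg·m²·s⁻²·A⁻¹
  B. C·V = s·A·J·C⁻¹ = kg·m²·s⁻²
  C. [radiant flux] = kg·m²·s⁻³  ← same
  D. [K] · [kg·s⁻³·K⁻¹] = kg·s⁻³
Only C. matches kg·m²·s⁻³.

C.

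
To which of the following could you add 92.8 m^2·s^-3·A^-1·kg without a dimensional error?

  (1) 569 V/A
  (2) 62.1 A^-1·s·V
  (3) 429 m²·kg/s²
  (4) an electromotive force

(4)

Reference: kg·m²·s⁻³·A⁻¹.
Each option:
  (1) V·A⁻¹ = J·C⁻¹·A⁻¹ = kg·m²·s⁻³·A⁻²
  (2) V·s·A⁻¹ = J·C⁻¹·s·A⁻¹ = kg·m²·s⁻²·A⁻²
  (3) kg·m²·s⁻²
  (4) [electromotive force] = kg·m²·s⁻³·A⁻¹  ← same
Only (4) matches kg·m²·s⁻³·A⁻¹.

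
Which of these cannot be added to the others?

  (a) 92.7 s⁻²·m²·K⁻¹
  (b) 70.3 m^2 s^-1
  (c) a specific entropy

(b)

Reduce each to base SI dimensions:
  (a) m²·s⁻²·K⁻¹
  (b) m²·s⁻¹
  (c) [specific entropy] = m²·s⁻²·K⁻¹
All reduce to m²·s⁻²·K⁻¹ except (b), which is m²·s⁻¹.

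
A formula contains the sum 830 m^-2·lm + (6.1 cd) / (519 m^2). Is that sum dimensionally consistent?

Yes

Work out the base dimensions of each:
  830 m^-2·lm:  lm·m⁻² = cd·m⁻² = m⁻²·cd
  (6.1 cd) / (519 m^2):  [cd] / [m²] = m⁻²·cd
Both are m⁻²·cd, so they have the same dimensions and can be added.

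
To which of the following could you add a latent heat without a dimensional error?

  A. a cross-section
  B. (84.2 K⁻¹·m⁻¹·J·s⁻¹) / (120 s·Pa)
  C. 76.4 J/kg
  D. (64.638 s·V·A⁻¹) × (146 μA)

C.

Reference: [latent heat] = m²·s⁻².
Each option:
  A. [cross-section] = m²
  B. [kg·m·s⁻³·K⁻¹] / [kg·m⁻¹·s⁻¹] = m²·s⁻²·K⁻¹
  C. J·kg⁻¹ = N·m·kg⁻¹ = m²·s⁻²  ← same
  D. [kg·m²·s⁻²·A⁻²] · [A] = kg·m²·s⁻²·A⁻¹
Only C. matches m²·s⁻².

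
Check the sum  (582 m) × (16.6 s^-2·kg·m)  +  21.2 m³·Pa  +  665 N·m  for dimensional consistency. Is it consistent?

Yes

Dimensions:
  (582 m) × (16.6 s^-2·kg·m):  [m] · [kg·m·s⁻²] = kg·m²·s⁻²
  21.2 m³·Pa:  Pa·m³ = N·m⁻²·m³ = kg·m²·s⁻²
  665 N·m:  N·m = kg·m·s⁻²·m = kg·m²·s⁻²
Every term reduces to kg·m²·s⁻².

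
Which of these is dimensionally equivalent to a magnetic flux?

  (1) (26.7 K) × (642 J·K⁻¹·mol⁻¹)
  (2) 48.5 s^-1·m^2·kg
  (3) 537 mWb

Reference: [magnetic flux] = kg·m²·s⁻²·A⁻¹.
Each option:
  (1) [K] · [kg·m²·s⁻²·K⁻¹·mol⁻¹] = kg·m²·s⁻²·mol⁻¹
  (2) kg·m²·s⁻¹
  (3) Wb = V·s = kg·m²·s⁻²·A⁻¹  ← same
Only (3) matches kg·m²·s⁻²·A⁻¹.

(3)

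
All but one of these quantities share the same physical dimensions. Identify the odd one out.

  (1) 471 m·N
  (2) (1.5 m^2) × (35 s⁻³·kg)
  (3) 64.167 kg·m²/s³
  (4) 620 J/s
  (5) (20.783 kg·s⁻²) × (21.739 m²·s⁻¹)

In SI base units:
  (1) N·m = kg·m·s⁻²·m = kg·m²·s⁻²
  (2) [m²] · [kg·s⁻³] = kg·m²·s⁻³
  (3) kg·m²·s⁻³
  (4) J·s⁻¹ = N·m·s⁻¹ = kg·m²·s⁻³
  (5) [kg·s⁻²] · [m²·s⁻¹] = kg·m²·s⁻³
All reduce to kg·m²·s⁻³ except (1), which is kg·m²·s⁻².

(1)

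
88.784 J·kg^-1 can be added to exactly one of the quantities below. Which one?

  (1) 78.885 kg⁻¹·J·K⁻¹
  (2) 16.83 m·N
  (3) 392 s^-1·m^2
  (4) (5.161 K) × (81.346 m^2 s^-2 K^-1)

(4)

Reference: J·kg⁻¹ = N·m·kg⁻¹ = m²·s⁻².
Each option:
  (1) J·kg⁻¹·K⁻¹ = N·m·kg⁻¹·K⁻¹ = m²·s⁻²·K⁻¹
  (2) N·m = kg·m·s⁻²·m = kg·m²·s⁻²
  (3) m²·s⁻¹
  (4) [K] · [m²·s⁻²·K⁻¹] = m²·s⁻²  ← same
Only (4) matches m²·s⁻².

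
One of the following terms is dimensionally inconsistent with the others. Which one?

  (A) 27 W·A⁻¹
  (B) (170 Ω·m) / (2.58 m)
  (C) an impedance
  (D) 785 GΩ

Reduce each to base SI dimensions:
  (A) W·A⁻¹ = J·s⁻¹·A⁻¹ = kg·m²·s⁻³·A⁻¹
  (B) [kg·m³·s⁻³·A⁻²] / [m] = kg·m²·s⁻³·A⁻²
  (C) [impedance] = kg·m²·s⁻³·A⁻²
  (D) Ω = V·A⁻¹ = kg·m²·s⁻³·A⁻²
All reduce to kg·m²·s⁻³·A⁻² except (A), which is kg·m²·s⁻³·A⁻¹.

(A)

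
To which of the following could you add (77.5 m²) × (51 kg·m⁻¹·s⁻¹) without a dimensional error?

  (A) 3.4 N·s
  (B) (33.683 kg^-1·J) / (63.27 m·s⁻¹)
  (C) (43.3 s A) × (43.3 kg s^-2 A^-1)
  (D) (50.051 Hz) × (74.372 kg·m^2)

Reference: [m²] · [kg·m⁻¹·s⁻¹] = kg·m·s⁻¹.
Each option:
  (A) N·s = kg·m·s⁻²·s = kg·m·s⁻¹  ← same
  (B) [m²·s⁻²] / [m·s⁻¹] = m·s⁻¹
  (C) [s·A] · [kg·s⁻²·A⁻¹] = kg·s⁻¹
  (D) [s⁻¹] · [kg·m²] = kg·m²·s⁻¹
Only (A) matches kg·m·s⁻¹.

(A)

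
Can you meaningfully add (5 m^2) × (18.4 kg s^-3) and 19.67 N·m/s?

Yes

Work out the base dimensions of each:
  (5 m^2) × (18.4 kg s^-3):  [m²] · [kg·s⁻³] = kg·m²·s⁻³
  19.67 N·m/s:  N·m·s⁻¹ = kg·m·s⁻²·m·s⁻¹ = kg·m²·s⁻³
Both are kg·m²·s⁻³, so they have the same dimensions and can be added.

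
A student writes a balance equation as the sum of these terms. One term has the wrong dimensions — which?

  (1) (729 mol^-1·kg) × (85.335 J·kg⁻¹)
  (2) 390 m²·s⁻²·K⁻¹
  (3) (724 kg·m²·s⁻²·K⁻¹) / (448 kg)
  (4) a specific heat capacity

Dimensions:
  (1) [kg·mol⁻¹] · [m²·s⁻²] = kg·m²·s⁻²·mol⁻¹
  (2) m²·s⁻²·K⁻¹
  (3) [kg·m²·s⁻²·K⁻¹] / [kg] = m²·s⁻²·K⁻¹
  (4) [specific heat capacity] = m²·s⁻²·K⁻¹
All reduce to m²·s⁻²·K⁻¹ except (1), which is kg·m²·s⁻²·mol⁻¹.

(1)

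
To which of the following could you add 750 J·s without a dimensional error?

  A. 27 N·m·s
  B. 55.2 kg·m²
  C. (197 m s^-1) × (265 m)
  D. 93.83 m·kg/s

A.

Reference: J·s = N·m·s = kg·m²·s⁻¹.
Each option:
  A. N·m·s = kg·m·s⁻²·m·s = kg·m²·s⁻¹  ← same
  B. kg·m²
  C. [m·s⁻¹] · [m] = m²·s⁻¹
  D. kg·m·s⁻¹
Only A. matches kg·m²·s⁻¹.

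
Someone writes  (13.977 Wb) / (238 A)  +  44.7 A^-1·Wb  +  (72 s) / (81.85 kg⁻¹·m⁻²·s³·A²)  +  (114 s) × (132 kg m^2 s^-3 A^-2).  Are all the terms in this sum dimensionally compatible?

Yes

Expand each in SI base units:
  (13.977 Wb) / (238 A):  [kg·m²·s⁻²·A⁻¹] / [A] = kg·m²·s⁻²·A⁻²
  44.7 A^-1·Wb:  Wb·A⁻¹ = V·s·A⁻¹ = kg·m²·s⁻²·A⁻²
  (72 s) / (81.85 kg⁻¹·m⁻²·s³·A²):  [s] / [kg⁻¹·m⁻²·s³·A²] = kg·m²·s⁻²·A⁻²
  (114 s) × (132 kg m^2 s^-3 A^-2):  [s] · [kg·m²·s⁻³·A⁻²] = kg·m²·s⁻²·A⁻²
Every term reduces to kg·m²·s⁻²·A⁻².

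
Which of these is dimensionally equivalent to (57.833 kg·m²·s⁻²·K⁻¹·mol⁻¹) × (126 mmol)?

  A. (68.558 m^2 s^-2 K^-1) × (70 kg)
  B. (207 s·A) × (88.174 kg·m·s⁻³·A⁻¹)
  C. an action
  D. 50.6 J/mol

Reference: [kg·m²·s⁻²·K⁻¹·mol⁻¹] · [mol] = kg·m²·s⁻²·K⁻¹.
Each option:
  A. [m²·s⁻²·K⁻¹] · [kg] = kg·m²·s⁻²·K⁻¹  ← same
  B. [s·A] · [kg·m·s⁻³·A⁻¹] = kg·m·s⁻²
  C. [action] = kg·m²·s⁻¹
  D. J·mol⁻¹ = N·m·mol⁻¹ = kg·m²·s⁻²·mol⁻¹
Only A. matches kg·m²·s⁻²·K⁻¹.

A.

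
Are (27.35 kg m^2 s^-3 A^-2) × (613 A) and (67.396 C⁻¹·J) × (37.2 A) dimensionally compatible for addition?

No

Work out the base dimensions of each:
  (27.35 kg m^2 s^-3 A^-2) × (613 A):  [kg·m²·s⁻³·A⁻²] · [A] = kg·m²·s⁻³·A⁻¹
  (67.396 C⁻¹·J) × (37.2 A):  [kg·m²·s⁻³·A⁻¹] · [A] = kg·m²·s⁻³
kg·m²·s⁻³·A⁻¹ ≠ kg·m²·s⁻³, so they cannot be added.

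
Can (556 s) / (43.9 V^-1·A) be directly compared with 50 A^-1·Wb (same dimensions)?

Reduce each to base SI dimensions:
  (556 s) / (43.9 V^-1·A):  [s] / [kg⁻¹·m⁻²·s³·A²] = kg·m²·s⁻²·A⁻²
  50 A^-1·Wb:  Wb·A⁻¹ = V·s·A⁻¹ = kg·m²·s⁻²·A⁻²
Both are kg·m²·s⁻²·A⁻², so they have the same dimensions and can be added.

Yes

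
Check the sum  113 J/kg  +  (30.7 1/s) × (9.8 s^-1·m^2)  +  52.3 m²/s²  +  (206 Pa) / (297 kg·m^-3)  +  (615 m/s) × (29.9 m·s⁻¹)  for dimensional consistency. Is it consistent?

Reduce each to base SI dimensions:
  113 J/kg:  J·kg⁻¹ = N·m·kg⁻¹ = m²·s⁻²
  (30.7 1/s) × (9.8 s^-1·m^2):  [s⁻¹] · [m²·s⁻¹] = m²·s⁻²
  52.3 m²/s²:  m²·s⁻²
  (206 Pa) / (297 kg·m^-3):  [kg·m⁻¹·s⁻²] / [kg·m⁻³] = m²·s⁻²
  (615 m/s) × (29.9 m·s⁻¹):  [m·s⁻¹] · [m·s⁻¹] = m²·s⁻²
Every term reduces to m²·s⁻².

Yes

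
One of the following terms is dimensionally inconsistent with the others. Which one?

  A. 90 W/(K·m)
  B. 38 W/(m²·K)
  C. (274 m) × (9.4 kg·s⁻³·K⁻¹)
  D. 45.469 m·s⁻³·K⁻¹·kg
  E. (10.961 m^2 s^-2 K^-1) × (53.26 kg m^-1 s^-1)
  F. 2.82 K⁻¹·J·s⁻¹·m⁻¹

B.

Expand each in SI base units:
  A. W·m⁻¹·K⁻¹ = J·s⁻¹·m⁻¹·K⁻¹ = kg·m·s⁻³·K⁻¹
  B. W·m⁻²·K⁻¹ = J·s⁻¹·m⁻²·K⁻¹ = kg·s⁻³·K⁻¹
  C. [m] · [kg·s⁻³·K⁻¹] = kg·m·s⁻³·K⁻¹
  D. kg·m·s⁻³·K⁻¹
  E. [m²·s⁻²·K⁻¹] · [kg·m⁻¹·s⁻¹] = kg·m·s⁻³·K⁻¹
  F. J·s⁻¹·m⁻¹·K⁻¹ = N·m·s⁻¹·m⁻¹·K⁻¹ = kg·m·s⁻³·K⁻¹
All reduce to kg·m·s⁻³·K⁻¹ except B., which is kg·s⁻³·K⁻¹.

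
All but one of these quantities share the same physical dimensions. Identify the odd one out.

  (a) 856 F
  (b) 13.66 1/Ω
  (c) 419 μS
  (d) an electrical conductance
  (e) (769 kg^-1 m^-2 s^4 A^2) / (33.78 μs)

(a)

Work out the base dimensions of each:
  (a) F = C·V⁻¹ = kg⁻¹·m⁻²·s⁴·A²
  (b) Ω⁻¹ = (V·A⁻¹)⁻¹ = kg⁻¹·m⁻²·s³·A²
  (c) S = Ω⁻¹ = kg⁻¹·m⁻²·s³·A²
  (d) [electrical conductance] = kg⁻¹·m⁻²·s³·A²
  (e) [kg⁻¹·m⁻²·s⁴·A²] / [s] = kg⁻¹·m⁻²·s³·A²
All reduce to kg⁻¹·m⁻²·s³·A² except (a), which is kg⁻¹·m⁻²·s⁴·A².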